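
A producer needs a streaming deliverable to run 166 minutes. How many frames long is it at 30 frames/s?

298800 frames

166 min = 9960 s.
Frames = 9960 × 30 = 298800.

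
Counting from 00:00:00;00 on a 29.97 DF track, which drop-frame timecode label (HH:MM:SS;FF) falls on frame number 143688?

Ten DF minutes hold 17982 frames, so frame 143688 lies in block 7 (frames 125874–143855) with 17814 frames into that block.
The block's first minute is 1800 frames and the rest 1798 each; 17814 frames reaches minute 9, so 7 × 18 + 9 × 2 = 144 labels have been skipped so far.
Adding those back, label number 143688 + 144 = 143832 at 30 labels/s is 4794 s + 12 f = 1 h 19 min 54 s frame 12, i.e. 01:19:54;12.

01:19:54;12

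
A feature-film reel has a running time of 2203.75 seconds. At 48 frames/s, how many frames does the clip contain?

105780 frames

Frames = 2203.75 × 48 = 105780.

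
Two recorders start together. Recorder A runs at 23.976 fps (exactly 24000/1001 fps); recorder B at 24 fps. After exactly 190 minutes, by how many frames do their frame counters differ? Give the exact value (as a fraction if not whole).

273600/1001 frames

190 min = 11400 s.
A emits 24000/1001 × 11400 = 273600000/1001 frames; B emits 24 × 11400 = 273600.
Difference = 273600/1001 frames (≈ 273.3267); B is ahead of A.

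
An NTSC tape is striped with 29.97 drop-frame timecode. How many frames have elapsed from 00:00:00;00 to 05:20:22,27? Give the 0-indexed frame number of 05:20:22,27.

576111

Complete 10-minute blocks: 32, each 17982 frames → 575424.
Remaining 0 whole minutes in the current block: 0 frames.
Within the current minute: 22 × 30 + 27 = 687. Total = 575424 + 0 + 687 = 576111.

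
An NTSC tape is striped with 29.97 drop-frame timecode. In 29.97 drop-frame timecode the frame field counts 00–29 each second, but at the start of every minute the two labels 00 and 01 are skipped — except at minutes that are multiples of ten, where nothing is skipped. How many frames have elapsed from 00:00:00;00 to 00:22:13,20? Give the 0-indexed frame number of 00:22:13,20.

As if non-drop at 30 labels/s: (0 × 3600 + 22 × 60 + 13) × 30 + 20 = 40010.
Minute boundaries passed: 22; those not divisible by 10: 22 − 2 = 20; dropped labels = 2 × 20 = 40.
Actual frame index = 40010 − 40 = 39970.

39970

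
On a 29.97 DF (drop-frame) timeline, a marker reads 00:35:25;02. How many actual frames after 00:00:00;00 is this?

63688

Complete 10-minute blocks: 3, each 17982 frames → 53946.
Remaining 5 whole minutes in the current block: 1800 + 4 × 1798 = 8992 frames.
Within the current minute: 25 × 30 + 2 − 2 = 750 (labels ;00/;01 skipped at this minute). Total = 53946 + 8992 + 750 = 63688.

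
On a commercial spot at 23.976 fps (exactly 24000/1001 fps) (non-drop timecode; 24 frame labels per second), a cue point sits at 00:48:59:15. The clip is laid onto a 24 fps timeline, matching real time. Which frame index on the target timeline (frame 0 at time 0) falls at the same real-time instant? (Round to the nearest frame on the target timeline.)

frame 70622

Source frame index: (0×3600 + 48×60 + 59) × 24 + 15 = 70551.
Real time: 70551 / (24000/1001) = 23540517/8000 s.
Target frame: (23540517/8000) × (24) = 70621551/1000 ≈ 70621.551 → 70622.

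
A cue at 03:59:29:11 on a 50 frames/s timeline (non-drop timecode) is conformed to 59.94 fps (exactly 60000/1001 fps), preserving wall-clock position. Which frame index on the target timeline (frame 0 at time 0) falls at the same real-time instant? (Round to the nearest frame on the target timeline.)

Source frame index: (3×3600 + 59×60 + 29) × 50 + 11 = 718461.
Real time: 718461 / (50) = 718461/50 s.
Target frame: (718461/50) × (60000/1001) = 862153200/1001 ≈ 861291.908 → 861292.

frame 861292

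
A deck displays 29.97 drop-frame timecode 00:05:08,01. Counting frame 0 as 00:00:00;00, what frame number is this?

9231

Complete 10-minute blocks: 0, each 17982 frames → 0.
Remaining 5 whole minutes in the current block: 1800 + 4 × 1798 = 8992 frames.
Within the current minute: 8 × 30 + 1 − 2 = 239 (labels ;00/;01 skipped at this minute). Total = 0 + 8992 + 239 = 9231.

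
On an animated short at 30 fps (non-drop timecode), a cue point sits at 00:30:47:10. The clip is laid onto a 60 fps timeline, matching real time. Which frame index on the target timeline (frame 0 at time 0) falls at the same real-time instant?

Source frame index: (0×3600 + 30×60 + 47) × 30 + 10 = 55420.
Real time: 55420 / (30) = 5542/3 s.
Target frame: (5542/3) × (60) = 110840.

frame 110840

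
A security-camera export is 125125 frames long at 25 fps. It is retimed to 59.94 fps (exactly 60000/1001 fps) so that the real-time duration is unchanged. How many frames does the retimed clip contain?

Target frames = source frames × (target rate / source rate) = 125125 × (60000/1001)/(25) = 125125 × 2400/1001 = 300000.

300000 frames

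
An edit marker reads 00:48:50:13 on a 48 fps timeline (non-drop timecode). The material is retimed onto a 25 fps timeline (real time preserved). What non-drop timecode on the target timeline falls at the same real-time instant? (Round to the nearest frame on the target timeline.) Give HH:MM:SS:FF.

Source frame index: (0×3600 + 48×60 + 50) × 48 + 13 = 140653.
Real time: 140653 / (48) = 140653/48 s.
Target frame: (140653/48) × (25) = 3516325/48 ≈ 73256.771 → 73257.
At 25 labels/s: frame 73257 → 00:48:50:07.

00:48:50:07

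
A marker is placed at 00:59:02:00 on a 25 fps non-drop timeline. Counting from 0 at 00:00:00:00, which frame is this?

Total seconds to the label: (0 × 3600 + 59 × 60 + 2) = 3542.
Frame index = 3542 × 25 + 0 = 88550.

88550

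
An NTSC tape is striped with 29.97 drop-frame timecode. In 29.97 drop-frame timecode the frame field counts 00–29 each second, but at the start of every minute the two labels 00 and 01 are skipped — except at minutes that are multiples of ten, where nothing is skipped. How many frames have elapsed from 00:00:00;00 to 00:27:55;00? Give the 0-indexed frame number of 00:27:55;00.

50200

Complete 10-minute blocks: 2, each 17982 frames → 35964.
Remaining 7 whole minutes in the current block: 1800 + 6 × 1798 = 12588 frames.
Within the current minute: 55 × 30 + 0 − 2 = 1648 (labels ;00/;01 skipped at this minute). Total = 35964 + 12588 + 1648 = 50200.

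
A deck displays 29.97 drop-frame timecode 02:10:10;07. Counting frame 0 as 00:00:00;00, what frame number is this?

234073

Complete 10-minute blocks: 13, each 17982 frames → 233766.
Remaining 0 whole minutes in the current block: 0 frames.
Within the current minute: 10 × 30 + 7 = 307. Total = 233766 + 0 + 307 = 234073.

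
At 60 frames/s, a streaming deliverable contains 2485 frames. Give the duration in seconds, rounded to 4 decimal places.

41.4167 seconds

Running time = 2485 × 1/60 = 497/12 s ≈ 41.4167 s.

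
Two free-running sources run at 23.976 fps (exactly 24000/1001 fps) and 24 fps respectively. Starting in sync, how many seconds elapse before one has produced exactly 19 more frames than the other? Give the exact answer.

The gap grows by |24 − 24000/1001| = 24/1001 frames per second.
Time for a 19-frame gap: 19 ÷ (24/1001) = 19019/24 s.

19019/24 seconds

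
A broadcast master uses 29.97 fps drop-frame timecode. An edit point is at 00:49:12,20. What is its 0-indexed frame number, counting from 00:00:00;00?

88490

As if non-drop at 30 labels/s: (0 × 3600 + 49 × 60 + 12) × 30 + 20 = 88580.
Minute boundaries passed: 49; those not divisible by 10: 49 − 4 = 45; dropped labels = 2 × 45 = 90.
Actual frame index = 88580 − 90 = 88490.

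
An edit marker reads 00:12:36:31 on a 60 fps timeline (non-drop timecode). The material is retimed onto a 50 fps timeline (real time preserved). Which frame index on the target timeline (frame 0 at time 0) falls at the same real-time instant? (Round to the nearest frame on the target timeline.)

frame 37826

Source frame index: (0×3600 + 12×60 + 36) × 60 + 31 = 45391.
Real time: 45391 / (60) = 45391/60 s.
Target frame: (45391/60) × (50) = 226955/6 ≈ 37825.833 → 37826.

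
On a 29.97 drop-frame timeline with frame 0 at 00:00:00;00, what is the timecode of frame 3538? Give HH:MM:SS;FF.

Ten DF minutes hold 17982 frames, so frame 3538 lies in block 0 (frames 0–17981) with 3538 frames into that block.
The block's first minute is 1800 frames and the rest 1798 each; 3538 frames reaches minute 1, so 0 × 18 + 1 × 2 = 2 labels have been skipped so far.
Adding those back, label number 3538 + 2 = 3540 at 30 labels/s is 118 s + 0 f = 0 h 1 min 58 s frame 0, i.e. 00:01:58;00.

00:01:58;00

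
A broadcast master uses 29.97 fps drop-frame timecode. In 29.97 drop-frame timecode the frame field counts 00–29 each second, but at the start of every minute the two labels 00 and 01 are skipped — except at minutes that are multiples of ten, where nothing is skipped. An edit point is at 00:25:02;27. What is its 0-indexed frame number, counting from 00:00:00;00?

As if non-drop at 30 labels/s: (0 × 3600 + 25 × 60 + 2) × 30 + 27 = 45087.
Minute boundaries passed: 25; those not divisible by 10: 25 − 2 = 23; dropped labels = 2 × 23 = 46.
Actual frame index = 45087 − 46 = 45041.

45041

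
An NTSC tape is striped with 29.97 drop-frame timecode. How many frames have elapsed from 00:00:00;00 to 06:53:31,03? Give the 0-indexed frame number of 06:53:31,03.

Complete 10-minute blocks: 41, each 17982 frames → 737262.
Remaining 3 whole minutes in the current block: 1800 + 2 × 1798 = 5396 frames.
Within the current minute: 31 × 30 + 3 − 2 = 931 (labels ;00/;01 skipped at this minute). Total = 737262 + 5396 + 931 = 743589.

743589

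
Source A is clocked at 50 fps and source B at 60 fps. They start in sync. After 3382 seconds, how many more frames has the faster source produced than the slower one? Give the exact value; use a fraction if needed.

33820 frames

A emits 50 × 3382 = 169100 frames; B emits 60 × 3382 = 202920.
Difference = 33820 frames; B is ahead of A.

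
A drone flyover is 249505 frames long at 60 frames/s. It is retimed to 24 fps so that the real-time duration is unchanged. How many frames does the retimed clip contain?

99802 frames

Target frames = source frames × (target rate / source rate) = 249505 × (24)/(60) = 249505 × 2/5 = 99802.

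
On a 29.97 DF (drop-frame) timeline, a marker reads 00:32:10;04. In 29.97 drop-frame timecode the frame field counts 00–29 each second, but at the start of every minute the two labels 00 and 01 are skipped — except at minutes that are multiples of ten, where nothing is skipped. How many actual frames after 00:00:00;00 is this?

57846

As if non-drop at 30 labels/s: (0 × 3600 + 32 × 60 + 10) × 30 + 4 = 57904.
Minute boundaries passed: 32; those not divisible by 10: 32 − 3 = 29; dropped labels = 2 × 29 = 58.
Actual frame index = 57904 − 58 = 57846.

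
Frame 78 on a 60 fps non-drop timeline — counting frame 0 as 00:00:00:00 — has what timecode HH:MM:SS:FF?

00:00:01:18

78 ÷ 60 = 1 full seconds, remainder 18 frames.
1 s = 0 h 0 min 1 s.
Timecode: 00:00:01:18.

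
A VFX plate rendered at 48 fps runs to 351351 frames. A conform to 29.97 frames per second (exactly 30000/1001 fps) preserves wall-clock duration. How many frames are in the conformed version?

219375 frames

Target frames = source frames × (target rate / source rate) = 351351 × (30000/1001)/(48) = 351351 × 625/1001 = 219375.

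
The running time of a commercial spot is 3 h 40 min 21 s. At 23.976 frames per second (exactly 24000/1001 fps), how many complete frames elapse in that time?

3 h 40 min 21 s = 13221 s.
Frames = 13221 × 24000/1001 = 24408000/77 ≈ 316987.0130.
Complete frames: 316987.

316987 frames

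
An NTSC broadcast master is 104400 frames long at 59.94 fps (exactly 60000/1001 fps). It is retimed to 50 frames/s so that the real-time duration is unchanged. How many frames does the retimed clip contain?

87087 frames

Target frames = source frames × (target rate / source rate) = 104400 × (50)/(60000/1001) = 104400 × 1001/1200 = 87087.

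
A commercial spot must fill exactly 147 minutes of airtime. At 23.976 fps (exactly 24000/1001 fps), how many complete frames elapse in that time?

147 min = 8820 s.
Frames = 8820 × 24000/1001 = 30240000/143 ≈ 211468.5315.
Complete frames: 211468.

211468 frames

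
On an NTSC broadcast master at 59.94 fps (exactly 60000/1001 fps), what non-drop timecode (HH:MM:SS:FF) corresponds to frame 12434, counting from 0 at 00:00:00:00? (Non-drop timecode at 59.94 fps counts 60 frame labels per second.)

12434 ÷ 60 = 207 full seconds, remainder 14 frames.
207 s = 0 h 3 min 27 s.
Timecode: 00:03:27:14.

00:03:27:14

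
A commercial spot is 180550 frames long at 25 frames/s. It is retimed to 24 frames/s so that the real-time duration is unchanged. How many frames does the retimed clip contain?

173328 frames

Target frames = source frames × (target rate / source rate) = 180550 × (24)/(25) = 180550 × 24/25 = 173328.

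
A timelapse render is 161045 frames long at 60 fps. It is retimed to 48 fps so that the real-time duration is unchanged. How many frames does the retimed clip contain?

128836 frames

Target frames = source frames × (target rate / source rate) = 161045 × (48)/(60) = 161045 × 4/5 = 128836.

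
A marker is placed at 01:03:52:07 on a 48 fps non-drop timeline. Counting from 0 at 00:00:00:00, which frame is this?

183943

Total seconds to the label: (1 × 3600 + 3 × 60 + 52) = 3832.
Frame index = 3832 × 48 + 7 = 183943.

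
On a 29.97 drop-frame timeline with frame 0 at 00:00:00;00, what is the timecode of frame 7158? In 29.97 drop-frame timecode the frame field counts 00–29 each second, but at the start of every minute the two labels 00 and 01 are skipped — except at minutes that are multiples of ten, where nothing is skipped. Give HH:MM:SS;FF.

Each 10-minute DF block holds 10 × 60 × 30 − 9 × 2 = 17982 frames. 7158 ÷ 17982 → 0 full blocks, remainder 7158.
Within the partial block the first minute is 1800 frames and each further minute 1798, so 3 further minute boundaries passed. Total skipped labels = 18 × 0 + 2 × 3 = 6.
Non-drop label index = 7158 + 6 = 7164; at 30 labels/s that is 00:03:58:24, i.e. DF 00:03:58;24.

00:03:58;24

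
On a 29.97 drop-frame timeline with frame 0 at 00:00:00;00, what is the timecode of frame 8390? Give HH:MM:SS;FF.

Each 10-minute DF block holds 10 × 60 × 30 − 9 × 2 = 17982 frames. 8390 ÷ 17982 → 0 full blocks, remainder 8390.
Within the partial block the first minute is 1800 frames and each further minute 1798, so 4 further minute boundaries passed. Total skipped labels = 18 × 0 + 2 × 4 = 8.
Non-drop label index = 8390 + 8 = 8398; at 30 labels/s that is 00:04:39:28, i.e. DF 00:04:39;28.

00:04:39;28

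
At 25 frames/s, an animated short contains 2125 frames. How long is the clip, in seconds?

Running time = 2125 / (25) = 85 s.

85 seconds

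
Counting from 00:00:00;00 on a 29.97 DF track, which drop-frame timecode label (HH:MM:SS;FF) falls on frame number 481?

Each 10-minute DF block holds 10 × 60 × 30 − 9 × 2 = 17982 frames. 481 ÷ 17982 → 0 full blocks, remainder 481.
Within the partial block the first minute is 1800 frames and each further minute 1798, so 0 further minute boundaries passed. Total skipped labels = 18 × 0 + 2 × 0 = 0.
Non-drop label index = 481 + 0 = 481; at 30 labels/s that is 00:00:16:01, i.e. DF 00:00:16;01.

00:00:16;01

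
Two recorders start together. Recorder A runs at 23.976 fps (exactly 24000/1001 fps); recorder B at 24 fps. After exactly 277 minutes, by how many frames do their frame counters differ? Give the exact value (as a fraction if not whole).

277 min = 16620 s.
A emits 24000/1001 × 16620 = 398880000/1001 frames; B emits 24 × 16620 = 398880.
Difference = 398880/1001 frames (≈ 398.4815); B is ahead of A.

398880/1001 frames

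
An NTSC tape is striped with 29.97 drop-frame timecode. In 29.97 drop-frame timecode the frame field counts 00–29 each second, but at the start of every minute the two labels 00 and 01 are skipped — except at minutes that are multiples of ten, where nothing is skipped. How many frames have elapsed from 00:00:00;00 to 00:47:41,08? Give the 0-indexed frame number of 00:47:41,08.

As if non-drop at 30 labels/s: (0 × 3600 + 47 × 60 + 41) × 30 + 8 = 85838.
Minute boundaries passed: 47; those not divisible by 10: 47 − 4 = 43; dropped labels = 2 × 43 = 86.
Actual frame index = 85838 − 86 = 85752.

85752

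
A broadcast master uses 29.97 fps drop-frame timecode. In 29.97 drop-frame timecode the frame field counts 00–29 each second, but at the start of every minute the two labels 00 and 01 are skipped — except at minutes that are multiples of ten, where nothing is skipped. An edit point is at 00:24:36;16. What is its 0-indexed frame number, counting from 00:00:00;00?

44252

As if non-drop at 30 labels/s: (0 × 3600 + 24 × 60 + 36) × 30 + 16 = 44296.
Minute boundaries passed: 24; those not divisible by 10: 24 − 2 = 22; dropped labels = 2 × 22 = 44.
Actual frame index = 44296 − 44 = 44252.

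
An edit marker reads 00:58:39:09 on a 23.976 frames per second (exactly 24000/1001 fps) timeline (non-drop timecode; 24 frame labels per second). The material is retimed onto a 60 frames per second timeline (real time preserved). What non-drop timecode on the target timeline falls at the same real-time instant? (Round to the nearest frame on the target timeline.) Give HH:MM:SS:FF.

00:58:42:54

Source frame index: (0×3600 + 58×60 + 39) × 24 + 9 = 84465.
Real time: 84465 / (24000/1001) = 5636631/1600 s.
Target frame: (5636631/1600) × (60) = 16909893/80 ≈ 211373.663 → 211374.
At 60 labels/s: frame 211374 → 00:58:42:54.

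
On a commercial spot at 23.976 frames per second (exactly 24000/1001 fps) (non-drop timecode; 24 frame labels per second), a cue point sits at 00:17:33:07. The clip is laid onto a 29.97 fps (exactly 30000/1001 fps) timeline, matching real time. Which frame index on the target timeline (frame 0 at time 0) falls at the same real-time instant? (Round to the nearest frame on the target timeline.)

frame 31599

Source frame index: (0×3600 + 17×60 + 33) × 24 + 7 = 25279.
Real time: 25279 / (24000/1001) = 25304279/24000 s.
Target frame: (25304279/24000) × (30000/1001) = 126395/4 ≈ 31598.750 → 31599.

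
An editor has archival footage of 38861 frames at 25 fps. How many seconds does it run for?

1554.44 seconds

Running time = 38861 / (25) = 1554.44 s.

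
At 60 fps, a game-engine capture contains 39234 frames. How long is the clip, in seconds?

Running time = 39234 / (60) = 653.9 s.

653.9 seconds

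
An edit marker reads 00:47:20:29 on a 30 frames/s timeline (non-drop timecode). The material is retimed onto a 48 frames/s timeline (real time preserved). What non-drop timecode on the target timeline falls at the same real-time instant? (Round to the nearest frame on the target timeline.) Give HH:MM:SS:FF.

00:47:20:46

Source frame index: (0×3600 + 47×60 + 20) × 30 + 29 = 85229.
Real time: 85229 / (30) = 85229/30 s.
Target frame: (85229/30) × (48) = 681832/5 ≈ 136366.400 → 136366.
At 48 labels/s: frame 136366 → 00:47:20:46.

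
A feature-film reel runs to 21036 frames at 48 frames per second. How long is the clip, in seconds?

Running time = 21036 / (48) = 438.25 s.

438.25 seconds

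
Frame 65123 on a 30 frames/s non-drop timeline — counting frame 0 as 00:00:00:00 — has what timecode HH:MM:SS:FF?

65123 ÷ 30 = 2170 full seconds, remainder 23 frames.
2170 s = 0 h 36 min 10 s.
Timecode: 00:36:10:23.

00:36:10:23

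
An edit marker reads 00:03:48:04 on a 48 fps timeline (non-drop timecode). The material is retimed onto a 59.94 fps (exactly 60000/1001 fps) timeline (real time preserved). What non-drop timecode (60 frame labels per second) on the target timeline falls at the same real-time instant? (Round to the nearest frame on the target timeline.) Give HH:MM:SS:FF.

Source frame index: (0×3600 + 3×60 + 48) × 48 + 4 = 10948.
Real time: 10948 / (48) = 2737/12 s.
Target frame: (2737/12) × (60000/1001) = 1955000/143 ≈ 13671.329 → 13671.
At 60 labels/s: frame 13671 → 00:03:47:51.

00:03:47:51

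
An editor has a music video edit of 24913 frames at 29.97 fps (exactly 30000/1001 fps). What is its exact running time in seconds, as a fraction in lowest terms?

24937913/30000 seconds

Running time = 24913 ÷ (30000/1001) = 24913 × 1001/30000 = 24937913/30000 s.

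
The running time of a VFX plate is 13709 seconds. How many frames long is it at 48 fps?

658032 frames

Frames = 13709 × 48 = 658032.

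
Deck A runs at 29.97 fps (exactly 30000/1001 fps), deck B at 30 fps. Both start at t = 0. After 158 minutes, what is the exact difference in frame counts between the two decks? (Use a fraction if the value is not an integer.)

284400/1001 frames

158 min = 9480 s.
A emits 30000/1001 × 9480 = 284400000/1001 frames; B emits 30 × 9480 = 284400.
Difference = 284400/1001 frames (≈ 284.1159); B is ahead of A.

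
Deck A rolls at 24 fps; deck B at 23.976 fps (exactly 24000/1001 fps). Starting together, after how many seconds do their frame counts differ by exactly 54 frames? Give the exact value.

2252.25 seconds

The gap grows by |24000/1001 − 24| = 24/1001 frames per second.
Time for a 54-frame gap: 54 ÷ (24/1001) = 2252.25 s.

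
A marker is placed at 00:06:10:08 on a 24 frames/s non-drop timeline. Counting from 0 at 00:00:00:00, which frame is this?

Total seconds to the label: (0 × 3600 + 6 × 60 + 10) = 370.
Frame index = 370 × 24 + 8 = 8888.

8888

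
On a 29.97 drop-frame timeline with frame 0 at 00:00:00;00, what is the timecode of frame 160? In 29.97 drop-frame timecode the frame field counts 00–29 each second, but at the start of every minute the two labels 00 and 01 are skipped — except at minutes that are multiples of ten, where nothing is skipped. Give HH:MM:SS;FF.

00:00:05;10

Each 10-minute DF block holds 10 × 60 × 30 − 9 × 2 = 17982 frames. 160 ÷ 17982 → 0 full blocks, remainder 160.
Within the partial block the first minute is 1800 frames and each further minute 1798, so 0 further minute boundaries passed. Total skipped labels = 18 × 0 + 2 × 0 = 0.
Non-drop label index = 160 + 0 = 160; at 30 labels/s that is 00:00:05:10, i.e. DF 00:00:05;10.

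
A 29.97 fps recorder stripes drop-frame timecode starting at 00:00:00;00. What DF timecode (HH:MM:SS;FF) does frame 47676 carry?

00:26:30;24

Ten DF minutes hold 17982 frames, so frame 47676 lies in block 2 (frames 35964–53945) with 11712 frames into that block.
The block's first minute is 1800 frames and the rest 1798 each; 11712 frames reaches minute 6, so 2 × 18 + 6 × 2 = 48 labels have been skipped so far.
Adding those back, label number 47676 + 48 = 47724 at 30 labels/s is 1590 s + 24 f = 0 h 26 min 30 s frame 24, i.e. 00:26:30;24.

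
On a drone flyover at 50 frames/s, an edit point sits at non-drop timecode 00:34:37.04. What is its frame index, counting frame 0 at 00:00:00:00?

Total seconds to the label: (0 × 3600 + 34 × 60 + 37) = 2077.
Frame index = 2077 × 50 + 4 = 103854.

103854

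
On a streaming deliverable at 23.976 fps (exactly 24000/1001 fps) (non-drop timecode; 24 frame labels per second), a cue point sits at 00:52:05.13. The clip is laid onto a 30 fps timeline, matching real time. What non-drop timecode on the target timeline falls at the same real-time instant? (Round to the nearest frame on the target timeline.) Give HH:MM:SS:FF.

00:52:08:20

Source frame index: (0×3600 + 52×60 + 5) × 24 + 13 = 75013.
Real time: 75013 / (24000/1001) = 75088013/24000 s.
Target frame: (75088013/24000) × (30) = 75088013/800 ≈ 93860.016 → 93860.
At 30 labels/s: frame 93860 → 00:52:08:20.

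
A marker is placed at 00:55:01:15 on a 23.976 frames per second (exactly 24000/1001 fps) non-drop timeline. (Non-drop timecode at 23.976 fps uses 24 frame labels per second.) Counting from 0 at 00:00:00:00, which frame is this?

79239

Total seconds to the label: (0 × 3600 + 55 × 60 + 1) = 3301.
Frame index = 3301 × 24 + 15 = 79239.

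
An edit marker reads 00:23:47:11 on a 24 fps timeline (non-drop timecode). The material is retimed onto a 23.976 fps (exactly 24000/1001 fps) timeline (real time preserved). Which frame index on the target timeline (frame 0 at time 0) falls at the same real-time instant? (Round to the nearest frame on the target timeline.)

frame 34225

Source frame index: (0×3600 + 23×60 + 47) × 24 + 11 = 34259.
Real time: 34259 / (24) = 34259/24 s.
Target frame: (34259/24) × (24000/1001) = 34259000/1001 ≈ 34224.775 → 34225.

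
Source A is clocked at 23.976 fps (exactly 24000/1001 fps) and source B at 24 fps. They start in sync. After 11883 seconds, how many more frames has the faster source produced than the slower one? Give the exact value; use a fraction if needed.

285192/1001 frames

A emits 24000/1001 × 11883 = 285192000/1001 frames; B emits 24 × 11883 = 285192.
Difference = 285192/1001 frames (≈ 284.9071); B is ahead of A.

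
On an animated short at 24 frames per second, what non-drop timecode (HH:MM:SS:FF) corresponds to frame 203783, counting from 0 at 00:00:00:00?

02:21:30:23

203783 ÷ 24 = 8490 full seconds, remainder 23 frames.
8490 s = 2 h 21 min 30 s.
Timecode: 02:21:30:23.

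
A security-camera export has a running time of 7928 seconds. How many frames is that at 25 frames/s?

198200 frames

Frames = 7928 × 25 = 198200.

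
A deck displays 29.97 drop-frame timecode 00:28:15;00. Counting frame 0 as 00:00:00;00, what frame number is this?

As if non-drop at 30 labels/s: (0 × 3600 + 28 × 60 + 15) × 30 + 0 = 50850.
Minute boundaries passed: 28; those not divisible by 10: 28 − 2 = 26; dropped labels = 2 × 26 = 52.
Actual frame index = 50850 − 52 = 50798.

50798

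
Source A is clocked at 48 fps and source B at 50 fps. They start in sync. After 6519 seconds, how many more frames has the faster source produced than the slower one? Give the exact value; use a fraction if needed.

A emits 48 × 6519 = 312912 frames; B emits 50 × 6519 = 325950.
Difference = 13038 frames; B is ahead of A.

13038 frames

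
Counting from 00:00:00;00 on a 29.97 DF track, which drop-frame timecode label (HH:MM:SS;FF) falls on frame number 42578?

Each 10-minute DF block holds 10 × 60 × 30 − 9 × 2 = 17982 frames. 42578 ÷ 17982 → 2 full blocks, remainder 6614.
Within the partial block the first minute is 1800 frames and each further minute 1798, so 3 further minute boundaries passed. Total skipped labels = 18 × 2 + 2 × 3 = 42.
Non-drop label index = 42578 + 42 = 42620; at 30 labels/s that is 00:23:40:20, i.e. DF 00:23:40;20.

00:23:40;20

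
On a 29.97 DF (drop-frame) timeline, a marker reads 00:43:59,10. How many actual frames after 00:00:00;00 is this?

Complete 10-minute blocks: 4, each 17982 frames → 71928.
Remaining 3 whole minutes in the current block: 1800 + 2 × 1798 = 5396 frames.
Within the current minute: 59 × 30 + 10 − 2 = 1778 (labels ;00/;01 skipped at this minute). Total = 71928 + 5396 + 1778 = 79102.

79102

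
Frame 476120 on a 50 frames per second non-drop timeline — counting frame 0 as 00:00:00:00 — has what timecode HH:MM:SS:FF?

476120 ÷ 50 = 9522 full seconds, remainder 20 frames.
9522 s = 2 h 38 min 42 s.
Timecode: 02:38:42:20.

02:38:42:20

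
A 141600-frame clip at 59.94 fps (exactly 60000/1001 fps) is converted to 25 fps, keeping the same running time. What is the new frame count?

59059 frames

Target frames = source frames × (target rate / source rate) = 141600 × (25)/(60000/1001) = 141600 × 1001/2400 = 59059.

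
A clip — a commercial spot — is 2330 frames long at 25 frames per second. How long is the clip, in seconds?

93.2 seconds

Running time = 2330 / (25) = 93.2 s.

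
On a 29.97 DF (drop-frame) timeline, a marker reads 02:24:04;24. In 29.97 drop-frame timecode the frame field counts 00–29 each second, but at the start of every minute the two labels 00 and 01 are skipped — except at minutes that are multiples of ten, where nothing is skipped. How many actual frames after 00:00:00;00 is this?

Complete 10-minute blocks: 14, each 17982 frames → 251748.
Remaining 4 whole minutes in the current block: 1800 + 3 × 1798 = 7194 frames.
Within the current minute: 4 × 30 + 24 − 2 = 142 (labels ;00/;01 skipped at this minute). Total = 251748 + 7194 + 142 = 259084.

259084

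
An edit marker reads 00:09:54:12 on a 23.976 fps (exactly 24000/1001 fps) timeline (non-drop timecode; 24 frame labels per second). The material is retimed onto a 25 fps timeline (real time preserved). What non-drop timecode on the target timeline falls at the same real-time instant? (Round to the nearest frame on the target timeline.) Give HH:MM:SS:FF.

00:09:55:02

Source frame index: (0×3600 + 9×60 + 54) × 24 + 12 = 14268.
Real time: 14268 / (24000/1001) = 1190189/2000 s.
Target frame: (1190189/2000) × (25) = 1190189/80 ≈ 14877.362 → 14877.
At 25 labels/s: frame 14877 → 00:09:55:02.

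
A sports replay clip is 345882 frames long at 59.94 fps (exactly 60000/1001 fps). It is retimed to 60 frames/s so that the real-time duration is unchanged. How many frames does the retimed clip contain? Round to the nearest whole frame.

346228 frames

Frames at target rate = 345882 × (60) / (60000/1001) = 173113941/500 ≈ 346227.882.
Nearest whole frame: 346228.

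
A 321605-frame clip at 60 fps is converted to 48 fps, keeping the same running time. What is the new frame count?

257284 frames

Target frames = source frames × (target rate / source rate) = 321605 × (48)/(60) = 321605 × 4/5 = 257284.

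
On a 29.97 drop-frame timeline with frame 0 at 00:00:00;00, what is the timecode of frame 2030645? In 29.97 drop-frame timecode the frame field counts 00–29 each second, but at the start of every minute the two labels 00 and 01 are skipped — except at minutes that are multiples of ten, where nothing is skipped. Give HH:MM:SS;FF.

Ten DF minutes hold 17982 frames, so frame 2030645 lies in block 112 (frames 2013984–2031965) with 16661 frames into that block.
The block's first minute is 1800 frames and the rest 1798 each; 16661 frames reaches minute 9, so 112 × 18 + 9 × 2 = 2034 labels have been skipped so far.
Adding those back, label number 2030645 + 2034 = 2032679 at 30 labels/s is 67755 s + 29 f = 18 h 49 min 15 s frame 29, i.e. 18:49:15;29.

18:49:15;29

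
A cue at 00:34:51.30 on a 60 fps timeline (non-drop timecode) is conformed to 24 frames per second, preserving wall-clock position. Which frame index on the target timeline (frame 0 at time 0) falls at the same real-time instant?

Source frame index: (0×3600 + 34×60 + 51) × 60 + 30 = 125490.
Real time: 125490 / (60) = 4183/2 s.
Target frame: (4183/2) × (24) = 50196.

frame 50196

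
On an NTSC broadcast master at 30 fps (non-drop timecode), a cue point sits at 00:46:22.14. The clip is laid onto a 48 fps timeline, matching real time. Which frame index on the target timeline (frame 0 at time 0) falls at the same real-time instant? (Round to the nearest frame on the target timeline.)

frame 133558

Source frame index: (0×3600 + 46×60 + 22) × 30 + 14 = 83474.
Real time: 83474 / (30) = 41737/15 s.
Target frame: (41737/15) × (48) = 667792/5 ≈ 133558.400 → 133558.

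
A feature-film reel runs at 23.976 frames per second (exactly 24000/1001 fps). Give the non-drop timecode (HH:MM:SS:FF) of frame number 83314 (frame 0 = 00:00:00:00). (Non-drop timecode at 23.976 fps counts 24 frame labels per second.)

00:57:51:10

83314 ÷ 24 = 3471 full seconds, remainder 10 frames.
3471 s = 0 h 57 min 51 s.
Timecode: 00:57:51:10.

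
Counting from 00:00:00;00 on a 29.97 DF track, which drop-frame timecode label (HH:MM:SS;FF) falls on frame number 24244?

Ten DF minutes hold 17982 frames, so frame 24244 lies in block 1 (frames 17982–35963) with 6262 frames into that block.
The block's first minute is 1800 frames and the rest 1798 each; 6262 frames reaches minute 3, so 1 × 18 + 3 × 2 = 24 labels have been skipped so far.
Adding those back, label number 24244 + 24 = 24268 at 30 labels/s is 808 s + 28 f = 0 h 13 min 28 s frame 28, i.e. 00:13:28;28.

00:13:28;28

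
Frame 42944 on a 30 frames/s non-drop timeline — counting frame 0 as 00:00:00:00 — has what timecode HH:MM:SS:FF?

42944 ÷ 30 = 1431 full seconds, remainder 14 frames.
1431 s = 0 h 23 min 51 s.
Timecode: 00:23:51:14.

00:23:51:14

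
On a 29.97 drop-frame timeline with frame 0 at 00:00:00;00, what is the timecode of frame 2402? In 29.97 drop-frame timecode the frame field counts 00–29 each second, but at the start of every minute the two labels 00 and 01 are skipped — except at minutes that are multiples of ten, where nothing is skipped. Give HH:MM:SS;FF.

Ten DF minutes hold 17982 frames, so frame 2402 lies in block 0 (frames 0–17981) with 2402 frames into that block.
The block's first minute is 1800 frames and the rest 1798 each; 2402 frames reaches minute 1, so 0 × 18 + 1 × 2 = 2 labels have been skipped so far.
Adding those back, label number 2402 + 2 = 2404 at 30 labels/s is 80 s + 4 f = 0 h 1 min 20 s frame 4, i.e. 00:01:20;04.

00:01:20;04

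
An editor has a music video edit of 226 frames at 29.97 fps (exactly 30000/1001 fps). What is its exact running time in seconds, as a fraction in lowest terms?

113113/15000 seconds

Running time = 226 ÷ (30000/1001) = 226 × 1001/30000 = 113113/15000 s.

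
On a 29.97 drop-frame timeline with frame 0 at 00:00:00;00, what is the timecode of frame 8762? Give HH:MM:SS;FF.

00:04:52;10

Each 10-minute DF block holds 10 × 60 × 30 − 9 × 2 = 17982 frames. 8762 ÷ 17982 → 0 full blocks, remainder 8762.
Within the partial block the first minute is 1800 frames and each further minute 1798, so 4 further minute boundaries passed. Total skipped labels = 18 × 0 + 2 × 4 = 8.
Non-drop label index = 8762 + 8 = 8770; at 30 labels/s that is 00:04:52:10, i.e. DF 00:04:52;10.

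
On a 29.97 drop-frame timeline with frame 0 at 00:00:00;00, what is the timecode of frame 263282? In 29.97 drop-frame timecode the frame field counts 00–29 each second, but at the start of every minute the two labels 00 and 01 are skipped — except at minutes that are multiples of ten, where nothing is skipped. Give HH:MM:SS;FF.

02:26:24;26

Each 10-minute DF block holds 10 × 60 × 30 − 9 × 2 = 17982 frames. 263282 ÷ 17982 → 14 full blocks, remainder 11534.
Within the partial block the first minute is 1800 frames and each further minute 1798, so 6 further minute boundaries passed. Total skipped labels = 18 × 14 + 2 × 6 = 264.
Non-drop label index = 263282 + 264 = 263546; at 30 labels/s that is 02:26:24:26, i.e. DF 02:26:24;26.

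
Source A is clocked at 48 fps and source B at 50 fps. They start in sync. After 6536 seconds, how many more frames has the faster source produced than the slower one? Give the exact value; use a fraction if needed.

13072 frames

A emits 48 × 6536 = 313728 frames; B emits 50 × 6536 = 326800.
Difference = 13072 frames; B is ahead of A.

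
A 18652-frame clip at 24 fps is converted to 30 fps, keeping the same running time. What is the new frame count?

23315 frames

Target frames = source frames × (target rate / source rate) = 18652 × (30)/(24) = 18652 × 5/4 = 23315.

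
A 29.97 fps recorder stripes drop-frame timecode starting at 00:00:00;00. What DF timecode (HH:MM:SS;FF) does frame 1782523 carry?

16:31:16;27

Each 10-minute DF block holds 10 × 60 × 30 − 9 × 2 = 17982 frames. 1782523 ÷ 17982 → 99 full blocks, remainder 2305.
Within the partial block the first minute is 1800 frames and each further minute 1798, so 1 further minute boundary passed. Total skipped labels = 18 × 99 + 2 × 1 = 1784.
Non-drop label index = 1782523 + 1784 = 1784307; at 30 labels/s that is 16:31:16:27, i.e. DF 16:31:16;27.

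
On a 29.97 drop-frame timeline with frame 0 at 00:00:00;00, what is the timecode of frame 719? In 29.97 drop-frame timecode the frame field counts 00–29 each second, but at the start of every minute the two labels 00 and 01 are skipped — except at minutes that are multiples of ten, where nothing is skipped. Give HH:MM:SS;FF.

Each 10-minute DF block holds 10 × 60 × 30 − 9 × 2 = 17982 frames. 719 ÷ 17982 → 0 full blocks, remainder 719.
Within the partial block the first minute is 1800 frames and each further minute 1798, so 0 further minute boundaries passed. Total skipped labels = 18 × 0 + 2 × 0 = 0.
Non-drop label index = 719 + 0 = 719; at 30 labels/s that is 00:00:23:29, i.e. DF 00:00:23;29.

00:00:23;29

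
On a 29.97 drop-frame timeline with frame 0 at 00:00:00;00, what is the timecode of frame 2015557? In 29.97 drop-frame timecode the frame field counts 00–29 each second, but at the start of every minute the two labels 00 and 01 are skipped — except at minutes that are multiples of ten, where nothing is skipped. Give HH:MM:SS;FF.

Ten DF minutes hold 17982 frames, so frame 2015557 lies in block 112 (frames 2013984–2031965) with 1573 frames into that block.
The block's first minute is 1800 frames and the rest 1798 each; 1573 frames reaches minute 0, so 112 × 18 + 0 × 2 = 2016 labels have been skipped so far.
Adding those back, label number 2015557 + 2016 = 2017573 at 30 labels/s is 67252 s + 13 f = 18 h 40 min 52 s frame 13, i.e. 18:40:52;13.

18:40:52;13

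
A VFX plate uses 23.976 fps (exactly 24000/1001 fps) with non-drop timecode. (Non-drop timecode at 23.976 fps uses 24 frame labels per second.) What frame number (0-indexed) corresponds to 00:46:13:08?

frame 66560

Total seconds to the label: (0 × 3600 + 46 × 60 + 13) = 2773.
Frame index = 2773 × 24 + 8 = 66560.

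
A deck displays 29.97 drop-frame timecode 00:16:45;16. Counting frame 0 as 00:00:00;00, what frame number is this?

As if non-drop at 30 labels/s: (0 × 3600 + 16 × 60 + 45) × 30 + 16 = 30166.
Minute boundaries passed: 16; those not divisible by 10: 16 − 1 = 15; dropped labels = 2 × 15 = 30.
Actual frame index = 30166 − 30 = 30136.

30136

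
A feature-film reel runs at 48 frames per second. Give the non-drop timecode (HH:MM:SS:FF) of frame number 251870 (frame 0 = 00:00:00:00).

01:27:27:14

251870 ÷ 48 = 5247 full seconds, remainder 14 frames.
5247 s = 1 h 27 min 27 s.
Timecode: 01:27:27:14.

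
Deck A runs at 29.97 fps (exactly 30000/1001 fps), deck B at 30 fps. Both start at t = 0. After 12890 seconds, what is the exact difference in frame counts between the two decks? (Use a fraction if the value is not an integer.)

386700/1001 frames

A emits 30000/1001 × 12890 = 386700000/1001 frames; B emits 30 × 12890 = 386700.
Difference = 386700/1001 frames (≈ 386.3137); B is ahead of A.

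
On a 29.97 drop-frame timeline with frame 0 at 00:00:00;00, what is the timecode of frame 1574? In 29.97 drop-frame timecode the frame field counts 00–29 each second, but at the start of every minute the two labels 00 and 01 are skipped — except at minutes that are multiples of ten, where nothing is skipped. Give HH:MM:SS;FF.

Each 10-minute DF block holds 10 × 60 × 30 − 9 × 2 = 17982 frames. 1574 ÷ 17982 → 0 full blocks, remainder 1574.
Within the partial block the first minute is 1800 frames and each further minute 1798, so 0 further minute boundaries passed. Total skipped labels = 18 × 0 + 2 × 0 = 0.
Non-drop label index = 1574 + 0 = 1574; at 30 labels/s that is 00:00:52:14, i.e. DF 00:00:52;14.

00:00:52;14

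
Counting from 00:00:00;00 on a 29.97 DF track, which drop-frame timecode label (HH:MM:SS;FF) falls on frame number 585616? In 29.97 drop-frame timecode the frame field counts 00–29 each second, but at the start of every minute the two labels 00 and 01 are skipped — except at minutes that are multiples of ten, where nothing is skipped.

Ten DF minutes hold 17982 frames, so frame 585616 lies in block 32 (frames 575424–593405) with 10192 frames into that block.
The block's first minute is 1800 frames and the rest 1798 each; 10192 frames reaches minute 5, so 32 × 18 + 5 × 2 = 586 labels have been skipped so far.
Adding those back, label number 585616 + 586 = 586202 at 30 labels/s is 19540 s + 2 f = 5 h 25 min 40 s frame 2, i.e. 05:25:40;02.

05:25:40;02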